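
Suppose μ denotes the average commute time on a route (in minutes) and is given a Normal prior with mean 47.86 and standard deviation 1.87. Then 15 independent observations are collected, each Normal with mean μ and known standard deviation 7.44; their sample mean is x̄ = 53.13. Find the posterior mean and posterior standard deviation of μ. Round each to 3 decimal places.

Prior precision 1/τ₀² = 1/1.87² = 0.285968; data precision n/σ² = 15/7.44² = 0.270985.
Posterior precision = 0.285968 + 0.270985 = 0.556953, giving posterior SD = 1/√0.556953 = 1.340.
Posterior mean = (0.285968·47.86 + 0.270985·53.13) / 0.556953 = 50.424.

Posterior mean ≈ 50.424; posterior SD ≈ 1.340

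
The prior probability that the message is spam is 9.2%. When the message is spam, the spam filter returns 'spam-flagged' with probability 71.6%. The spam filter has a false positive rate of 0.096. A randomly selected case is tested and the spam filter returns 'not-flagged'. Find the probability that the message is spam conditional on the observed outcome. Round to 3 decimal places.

Write H for 'the message is spam'. Prior odds H:¬H = 0.092/0.908 = 0.10132. For the 'not-flagged' outcome, the likelihood ratio is 0.284/0.904 = 0.31416.
Posterior odds = 0.10132 × 0.31416 = 0.031831, so P(H|E) = 0.031831/(1+0.031831) = 0.031.

P(H | E) ≈ 0.031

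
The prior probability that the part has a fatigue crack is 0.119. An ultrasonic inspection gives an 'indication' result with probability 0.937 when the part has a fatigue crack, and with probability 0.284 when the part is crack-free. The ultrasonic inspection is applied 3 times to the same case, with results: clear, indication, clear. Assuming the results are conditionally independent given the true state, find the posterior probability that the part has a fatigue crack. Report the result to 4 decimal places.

Posterior P(H) ≈ 0.0034

With H the event that the part has a fatigue crack, the joint likelihood of the observed sequence is P(data|H) = 0.063·0.937·0.063 = 0.0037190 and P(data|¬H) = 0.716·0.284·0.716 = 0.14559.
Bayes: P(H|data) = 0.119·0.0037190 / (0.119·0.0037190 + 0.881·0.14559) = 0.00044256/0.12871 = 0.0034.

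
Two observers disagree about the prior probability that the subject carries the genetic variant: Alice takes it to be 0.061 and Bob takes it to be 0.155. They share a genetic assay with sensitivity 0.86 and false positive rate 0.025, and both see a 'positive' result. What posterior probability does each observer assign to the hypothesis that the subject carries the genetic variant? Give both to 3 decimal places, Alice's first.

P('+'|H) = 0.86, P('+'|¬H) = 0.025.
Alice: numerator 0.86·0.061 = 0.052460; evidence = 0.052460+0.025·0.939 = 0.075935; posterior = 0.691.
Bob: numerator 0.86·0.155 = 0.13330; evidence = 0.13330+0.025·0.845 = 0.15443; posterior = 0.863.

Alice: 0.691; Bob: 0.863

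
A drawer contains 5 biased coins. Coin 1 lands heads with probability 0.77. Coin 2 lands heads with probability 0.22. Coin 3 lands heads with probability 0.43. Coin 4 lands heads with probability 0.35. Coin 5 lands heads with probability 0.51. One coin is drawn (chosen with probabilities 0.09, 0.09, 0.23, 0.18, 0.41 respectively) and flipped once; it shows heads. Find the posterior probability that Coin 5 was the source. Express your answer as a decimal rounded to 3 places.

P(heads|C1) = 0.77; P(heads|C2) = 0.22; P(heads|C3) = 0.43; P(heads|C4) = 0.35; P(heads|C5) = 0.51.
Prior × likelihood for each source: 0.09·0.77=0.06930, 0.09·0.22=0.01980, 0.23·0.43=0.09890, 0.18·0.35=0.06300, 0.41·0.51=0.2091. Summing gives P(heads) = 0.46010.
P(Coin 5 | heads) = 0.2091 / 0.46010 = 0.454.

Posterior probability ≈ 0.454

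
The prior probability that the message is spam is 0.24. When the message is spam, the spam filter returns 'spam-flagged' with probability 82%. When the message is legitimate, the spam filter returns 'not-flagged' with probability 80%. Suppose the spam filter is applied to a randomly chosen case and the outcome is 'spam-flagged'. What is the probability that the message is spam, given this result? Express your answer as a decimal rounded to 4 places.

P(H | E) ≈ 0.5642

Write H for 'the message is spam'. Prior odds H:¬H = 0.24/0.76 = 0.31579. For the 'spam-flagged' outcome, the likelihood ratio is 0.82/0.2 = 4.1000.
Posterior odds = 0.31579 × 4.1000 = 1.2947, so P(H|E) = 1.2947/(1+1.2947) = 0.5642.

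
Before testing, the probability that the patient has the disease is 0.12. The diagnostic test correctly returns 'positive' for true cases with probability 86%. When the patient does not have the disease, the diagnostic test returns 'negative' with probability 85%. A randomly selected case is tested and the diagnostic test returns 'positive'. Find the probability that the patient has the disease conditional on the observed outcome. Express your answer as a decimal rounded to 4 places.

Let H be the event that the patient has the disease. P(H) = 0.12, so P(¬H) = 0.88. With E the 'positive' result, P(E|H) = 0.86 and P(E|¬H) = 0.15.
P(E) = 0.86·0.12 + 0.15·0.88 = 0.10320 + 0.13200 = 0.23520.
By Bayes' theorem, P(H|E) = 0.10320 / 0.23520 = 0.4388.

P(H | E) ≈ 0.4388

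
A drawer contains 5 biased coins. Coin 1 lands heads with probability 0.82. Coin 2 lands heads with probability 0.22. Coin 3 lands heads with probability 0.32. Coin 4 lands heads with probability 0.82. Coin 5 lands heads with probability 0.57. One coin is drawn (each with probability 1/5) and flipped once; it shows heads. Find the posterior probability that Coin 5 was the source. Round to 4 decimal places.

Tabulate prior·likelihood by source: [1] prior 0.2, lik 0.82, product 0.1640; [2] prior 0.2, lik 0.22, product 0.04400; [3] prior 0.2, lik 0.32, product 0.06400; [4] prior 0.2, lik 0.82, product 0.1640; [5] prior 0.2, lik 0.57, product 0.1140.
Normalizing constant = 0.55000; the posterior for Coin 5 is its product over the sum, 0.1140/0.55000 = 0.2073.

Posterior probability ≈ 0.2073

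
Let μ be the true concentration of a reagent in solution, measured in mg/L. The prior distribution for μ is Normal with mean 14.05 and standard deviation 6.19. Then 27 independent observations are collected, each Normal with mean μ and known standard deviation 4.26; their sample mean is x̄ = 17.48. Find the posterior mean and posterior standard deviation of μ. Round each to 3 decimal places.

With known σ, the Normal prior is conjugate. Weight on the data is w = (n/σ²)/(n/σ² + 1/τ₀²) = 1.48780/(1.48780+0.0260987) = 0.98276.
Posterior mean = w·x̄ + (1−w)·μ₀ = 0.98276·17.48 + 0.017239·14.05 = 17.421. Posterior variance = 1/(1.48780+0.0260987) = 0.660546, so SD = 0.813.

Posterior mean ≈ 17.421; posterior SD ≈ 0.813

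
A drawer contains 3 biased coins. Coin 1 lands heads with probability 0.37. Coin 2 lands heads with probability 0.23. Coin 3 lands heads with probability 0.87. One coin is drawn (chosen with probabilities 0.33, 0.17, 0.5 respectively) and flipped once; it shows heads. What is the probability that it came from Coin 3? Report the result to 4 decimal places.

Tabulate prior·likelihood by source: [1] prior 0.33, lik 0.37, product 0.1221; [2] prior 0.17, lik 0.23, product 0.03910; [3] prior 0.5, lik 0.87, product 0.4350.
Normalizing constant = 0.59620; the posterior for Coin 3 is its product over the sum, 0.4350/0.59620 = 0.7296.

Posterior probability ≈ 0.7296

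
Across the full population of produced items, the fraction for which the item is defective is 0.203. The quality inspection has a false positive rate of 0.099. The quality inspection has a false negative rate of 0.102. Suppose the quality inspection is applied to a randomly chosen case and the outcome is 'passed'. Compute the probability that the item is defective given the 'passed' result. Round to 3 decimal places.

P(H | E) ≈ 0.028

Let H be the event that the item is defective. P(H) = 0.203, so P(¬H) = 0.797. With E the 'passed' result, P(E|H) = 0.102 and P(E|¬H) = 0.901.
P(E) = 0.102·0.203 + 0.901·0.797 = 0.020706 + 0.71810 = 0.73880.
By Bayes' theorem, P(H|E) = 0.020706 / 0.73880 = 0.028.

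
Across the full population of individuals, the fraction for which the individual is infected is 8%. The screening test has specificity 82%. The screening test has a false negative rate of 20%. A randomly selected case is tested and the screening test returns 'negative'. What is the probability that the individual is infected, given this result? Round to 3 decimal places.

Let H be the event that the individual is infected. P(H) = 0.08, so P(¬H) = 0.92. With E the 'negative' result, P(E|H) = 0.2 and P(E|¬H) = 0.82.
P(E) = 0.2·0.08 + 0.82·0.92 = 0.016000 + 0.75440 = 0.77040.
By Bayes' theorem, P(H|E) = 0.016000 / 0.77040 = 0.021.

P(H | E) ≈ 0.021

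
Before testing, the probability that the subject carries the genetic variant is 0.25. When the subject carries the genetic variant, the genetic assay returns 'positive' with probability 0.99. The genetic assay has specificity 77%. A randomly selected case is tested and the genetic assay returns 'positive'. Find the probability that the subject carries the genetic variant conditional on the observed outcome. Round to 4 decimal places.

Let H be the event that the subject carries the genetic variant. P(H) = 0.25, so P(¬H) = 0.75. With E the 'positive' result, P(E|H) = 0.99 and P(E|¬H) = 0.23.
P(E) = 0.99·0.25 + 0.23·0.75 = 0.24750 + 0.17250 = 0.42000.
By Bayes' theorem, P(H|E) = 0.24750 / 0.42000 = 0.5893.

P(H | E) ≈ 0.5893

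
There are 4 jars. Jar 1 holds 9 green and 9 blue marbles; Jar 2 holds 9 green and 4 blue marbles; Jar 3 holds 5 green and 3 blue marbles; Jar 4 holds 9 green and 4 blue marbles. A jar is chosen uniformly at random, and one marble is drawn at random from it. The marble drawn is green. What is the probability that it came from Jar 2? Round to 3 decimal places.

Posterior probability ≈ 0.276

Tabulate prior·likelihood by source: [1] prior 0.25, lik 0.5, product 0.1250; [2] prior 0.25, lik 0.6923, product 0.1731; [3] prior 0.25, lik 0.625, product 0.1562; [4] prior 0.25, lik 0.6923, product 0.1731.
Normalizing constant = 0.62740; the posterior for Jar 2 is its product over the sum, 0.1731/0.62740 = 0.276.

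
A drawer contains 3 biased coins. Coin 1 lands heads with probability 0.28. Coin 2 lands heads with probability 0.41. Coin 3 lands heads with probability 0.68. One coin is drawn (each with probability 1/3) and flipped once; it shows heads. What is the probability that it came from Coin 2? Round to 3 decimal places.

Tabulate prior·likelihood by source: [1] prior 0.333333, lik 0.28, product 0.09333; [2] prior 0.333333, lik 0.41, product 0.1367; [3] prior 0.333333, lik 0.68, product 0.2267.
Normalizing constant = 0.45667; the posterior for Coin 2 is its product over the sum, 0.1367/0.45667 = 0.299.

Posterior probability ≈ 0.299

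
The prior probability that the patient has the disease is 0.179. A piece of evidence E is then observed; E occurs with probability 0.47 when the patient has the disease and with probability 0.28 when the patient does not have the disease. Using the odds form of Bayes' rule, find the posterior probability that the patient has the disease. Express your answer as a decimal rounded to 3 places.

Posterior probability ≈ 0.268

Prior odds = 0.179/(1−0.179) = 0.21803.
Likelihood ratio for E = 0.47/0.28 = 1.6786.
Posterior odds = prior odds × LR = 0.36597.
Posterior probability = odds/(1+odds) = 0.36597/1.3660 = 0.268.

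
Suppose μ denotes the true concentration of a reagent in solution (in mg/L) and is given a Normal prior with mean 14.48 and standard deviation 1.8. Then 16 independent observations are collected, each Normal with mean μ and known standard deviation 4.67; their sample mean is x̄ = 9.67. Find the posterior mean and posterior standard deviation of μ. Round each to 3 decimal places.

With known σ, the Normal prior is conjugate. Weight on the data is w = (n/σ²)/(n/σ² + 1/τ₀²) = 0.733645/(0.733645+0.308642) = 0.70388.
Posterior mean = w·x̄ + (1−w)·μ₀ = 0.70388·9.67 + 0.29612·14.48 = 11.094. Posterior variance = 1/(0.733645+0.308642) = 0.959428, so SD = 0.980.

Posterior mean ≈ 11.094; posterior SD ≈ 0.980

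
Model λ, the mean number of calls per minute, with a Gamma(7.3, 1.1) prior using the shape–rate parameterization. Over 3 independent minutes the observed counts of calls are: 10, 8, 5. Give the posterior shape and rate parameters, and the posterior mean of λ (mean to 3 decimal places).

Total count ∑xᵢ = 23 over n = 3 minutes.
Gamma is conjugate to the Poisson likelihood: posterior is Gamma(shape = 7.3+23 = 30.3, rate = 1.1+3 = 4.1).
Posterior mean = shape/rate = 30.3/4.1 = 7.390.

Posterior: Gamma(shape=30.3, rate=4.1); mean ≈ 7.390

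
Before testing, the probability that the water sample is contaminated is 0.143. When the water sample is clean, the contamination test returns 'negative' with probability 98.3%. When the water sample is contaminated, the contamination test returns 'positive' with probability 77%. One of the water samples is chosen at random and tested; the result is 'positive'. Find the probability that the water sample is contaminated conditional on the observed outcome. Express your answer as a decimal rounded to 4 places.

P(H | E) ≈ 0.8831

Write H for 'the water sample is contaminated'. Prior odds H:¬H = 0.143/0.857 = 0.16686. For the 'positive' outcome, the likelihood ratio is 0.77/0.017 = 45.294.
Posterior odds = 0.16686 × 45.294 = 7.5578, so P(H|E) = 7.5578/(1+7.5578) = 0.8831.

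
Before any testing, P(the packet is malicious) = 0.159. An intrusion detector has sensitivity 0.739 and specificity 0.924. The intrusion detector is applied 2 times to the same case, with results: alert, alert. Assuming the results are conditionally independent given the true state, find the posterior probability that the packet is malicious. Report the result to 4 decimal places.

Posterior P(H) ≈ 0.9470

With H the event that the packet is malicious, the joint likelihood of the observed sequence is P(data|H) = 0.739·0.739 = 0.54612 and P(data|¬H) = 0.076·0.076 = 0.0057760.
Bayes: P(H|data) = 0.159·0.54612 / (0.159·0.54612 + 0.841·0.0057760) = 0.086833/0.091691 = 0.9470.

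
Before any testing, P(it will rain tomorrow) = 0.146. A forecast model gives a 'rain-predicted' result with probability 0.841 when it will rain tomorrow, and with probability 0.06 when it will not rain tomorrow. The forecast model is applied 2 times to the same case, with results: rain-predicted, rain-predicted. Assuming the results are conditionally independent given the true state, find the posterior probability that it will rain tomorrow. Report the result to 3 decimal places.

Let H be the event that it will rain tomorrow; start with P(H) = 0.146. P('rain-predicted'|H) = 0.841, P('rain-predicted'|¬H) = 0.06.
Update on result 1 ('rain-predicted'): P(H) ← 0.841·0.1460 / (0.841·0.1460 + 0.06·0.8540) = 0.12279/0.17403 = 0.7056.
Update on result 2 ('rain-predicted'): P(H) ← 0.841·0.7056 / (0.841·0.7056 + 0.06·0.2944) = 0.59338/0.61104 = 0.9711.

Posterior P(H) ≈ 0.971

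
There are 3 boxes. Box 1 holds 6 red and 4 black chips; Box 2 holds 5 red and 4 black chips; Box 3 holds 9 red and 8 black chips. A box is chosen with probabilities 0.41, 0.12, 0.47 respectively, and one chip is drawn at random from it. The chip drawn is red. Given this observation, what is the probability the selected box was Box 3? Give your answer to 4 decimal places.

P(red|Box 1) = 0.6; P(red|Box 2) = 0.5556; P(red|Box 3) = 0.5294.
Prior × likelihood for each source: 0.41·0.6=0.2460, 0.12·0.5556=0.06667, 0.47·0.5294=0.2488. Summing gives P(red) = 0.56149.
P(Box 3 | red) = 0.2488 / 0.56149 = 0.4431.

Posterior probability ≈ 0.4431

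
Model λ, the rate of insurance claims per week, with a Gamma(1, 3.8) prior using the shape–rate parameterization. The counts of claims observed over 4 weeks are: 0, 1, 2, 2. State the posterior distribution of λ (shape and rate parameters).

Posterior: Gamma(shape=6, rate=7.8)

The Poisson likelihood adds the total count to the shape and the number of exposure periods to the rate. Here ∑xᵢ = 5 and n = 4, so shape 1→6 and rate 3.8→7.8.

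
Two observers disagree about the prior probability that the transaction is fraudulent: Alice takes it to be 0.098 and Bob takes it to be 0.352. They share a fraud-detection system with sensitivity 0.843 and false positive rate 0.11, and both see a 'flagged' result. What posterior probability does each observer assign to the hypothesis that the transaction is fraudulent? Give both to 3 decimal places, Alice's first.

Alice: 0.454; Bob: 0.806

P('+'|H) = 0.843, P('+'|¬H) = 0.11.
Alice: numerator 0.843·0.098 = 0.082614; evidence = 0.082614+0.11·0.902 = 0.18183; posterior = 0.454.
Bob: numerator 0.843·0.352 = 0.29674; evidence = 0.29674+0.11·0.648 = 0.36802; posterior = 0.806.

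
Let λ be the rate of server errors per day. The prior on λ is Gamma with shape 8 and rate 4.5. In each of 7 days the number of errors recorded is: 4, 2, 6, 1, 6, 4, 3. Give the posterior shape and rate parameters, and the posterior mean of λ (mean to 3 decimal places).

Total count ∑xᵢ = 26 over n = 7 days.
Gamma is conjugate to the Poisson likelihood: posterior is Gamma(shape = 8+26 = 34, rate = 4.5+7 = 11.5).
E[λ | data] = 34/11.5 = 2.957.

Posterior: Gamma(shape=34, rate=11.5); mean ≈ 2.957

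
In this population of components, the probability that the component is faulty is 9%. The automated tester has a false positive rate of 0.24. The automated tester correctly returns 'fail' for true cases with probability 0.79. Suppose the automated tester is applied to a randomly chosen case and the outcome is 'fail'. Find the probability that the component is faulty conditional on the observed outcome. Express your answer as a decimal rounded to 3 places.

P(H | E) ≈ 0.246

Write H for 'the component is faulty'. Prior odds H:¬H = 0.09/0.91 = 0.098901. For the 'fail' outcome, the likelihood ratio is 0.79/0.24 = 3.2917.
Posterior odds = 0.098901 × 3.2917 = 0.32555, so P(H|E) = 0.32555/(1+0.32555) = 0.246.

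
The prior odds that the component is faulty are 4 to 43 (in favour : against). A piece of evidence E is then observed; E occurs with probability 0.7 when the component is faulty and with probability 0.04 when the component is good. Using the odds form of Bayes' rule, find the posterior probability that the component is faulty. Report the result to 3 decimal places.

Prior odds = 4/43 = 0.093023.
Likelihood ratio for E = 0.7/0.04 = 17.500.
Posterior odds = prior odds × LR = 1.6279.
Posterior probability = odds/(1+odds) = 1.6279/2.6279 = 0.619.

Posterior probability ≈ 0.619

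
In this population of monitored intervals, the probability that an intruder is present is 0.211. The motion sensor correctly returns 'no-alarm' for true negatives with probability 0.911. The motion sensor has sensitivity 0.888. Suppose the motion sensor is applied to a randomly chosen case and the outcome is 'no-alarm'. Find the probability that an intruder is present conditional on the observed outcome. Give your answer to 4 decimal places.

P(H | E) ≈ 0.0318

Let H be the event that an intruder is present. P(H) = 0.211, so P(¬H) = 0.789. With E the 'no-alarm' result, P(E|H) = 0.112 and P(E|¬H) = 0.911.
P(E) = 0.112·0.211 + 0.911·0.789 = 0.023632 + 0.71878 = 0.74241.
By Bayes' theorem, P(H|E) = 0.023632 / 0.74241 = 0.0318.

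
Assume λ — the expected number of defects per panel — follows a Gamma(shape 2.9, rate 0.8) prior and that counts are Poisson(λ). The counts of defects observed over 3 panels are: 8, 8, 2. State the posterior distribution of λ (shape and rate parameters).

Posterior: Gamma(shape=20.9, rate=3.8)

Total count ∑xᵢ = 18 over n = 3 panels.
Gamma is conjugate to the Poisson likelihood: posterior is Gamma(shape = 2.9+18 = 20.9, rate = 0.8+3 = 3.8).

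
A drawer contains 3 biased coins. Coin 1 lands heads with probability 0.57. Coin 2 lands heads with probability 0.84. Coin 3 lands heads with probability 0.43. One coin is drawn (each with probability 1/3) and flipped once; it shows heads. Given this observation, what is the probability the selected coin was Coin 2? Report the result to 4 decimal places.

P(heads|C1) = 0.57; P(heads|C2) = 0.84; P(heads|C3) = 0.43.
Prior × likelihood for each source: 0.333333·0.57=0.1900, 0.333333·0.84=0.2800, 0.333333·0.43=0.1433. Summing gives P(heads) = 0.61333.
P(Coin 2 | heads) = 0.2800 / 0.61333 = 0.4565.

Posterior probability ≈ 0.4565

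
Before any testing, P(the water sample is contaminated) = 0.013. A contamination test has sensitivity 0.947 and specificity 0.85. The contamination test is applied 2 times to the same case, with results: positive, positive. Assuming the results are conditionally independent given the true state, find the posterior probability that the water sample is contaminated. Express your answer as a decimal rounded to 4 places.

With H the event that the water sample is contaminated, the joint likelihood of the observed sequence is P(data|H) = 0.947·0.947 = 0.89681 and P(data|¬H) = 0.15·0.15 = 0.022500.
Bayes: P(H|data) = 0.013·0.89681 / (0.013·0.89681 + 0.987·0.022500) = 0.011659/0.033866 = 0.3443.

Posterior P(H) ≈ 0.3443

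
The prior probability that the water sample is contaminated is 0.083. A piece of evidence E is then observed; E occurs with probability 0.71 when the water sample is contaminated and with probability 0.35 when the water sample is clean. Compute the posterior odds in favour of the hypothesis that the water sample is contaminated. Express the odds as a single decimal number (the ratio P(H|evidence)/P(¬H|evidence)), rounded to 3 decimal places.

Prior odds = 0.083/(1−0.083) = 0.090513. In log-odds, ln(0.090513) = -2.4023.
Add log likelihood ratio: ln(2.0286) = 0.70733.
Posterior log-odds = -1.6949, so posterior odds = exp(-1.6949) = 0.18361.

Posterior odds ≈ 0.184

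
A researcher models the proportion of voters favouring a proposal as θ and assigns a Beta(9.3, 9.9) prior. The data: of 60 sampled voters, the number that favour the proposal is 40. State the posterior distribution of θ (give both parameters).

Posterior: Beta(49.3, 29.9)

The binomial likelihood is conjugate to the Beta prior: with 40 successes and 20 failures, the posterior is Beta(9.3+40, 9.9+20) = Beta(49.3, 29.9).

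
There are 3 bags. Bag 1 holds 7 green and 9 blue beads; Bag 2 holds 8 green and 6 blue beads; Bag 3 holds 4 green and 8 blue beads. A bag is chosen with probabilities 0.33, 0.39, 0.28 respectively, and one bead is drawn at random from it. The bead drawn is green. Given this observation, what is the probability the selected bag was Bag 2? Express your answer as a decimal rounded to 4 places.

Tabulate prior·likelihood by source: [1] prior 0.33, lik 0.4375, product 0.1444; [2] prior 0.39, lik 0.5714, product 0.2229; [3] prior 0.28, lik 0.3333, product 0.09333.
Normalizing constant = 0.46057; the posterior for Bag 2 is its product over the sum, 0.2229/0.46057 = 0.4839.

Posterior probability ≈ 0.4839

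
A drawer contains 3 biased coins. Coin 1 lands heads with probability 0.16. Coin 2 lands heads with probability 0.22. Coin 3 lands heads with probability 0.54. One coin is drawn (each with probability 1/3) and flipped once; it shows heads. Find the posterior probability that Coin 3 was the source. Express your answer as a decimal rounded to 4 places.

P(heads|C1) = 0.16; P(heads|C2) = 0.22; P(heads|C3) = 0.54.
Prior × likelihood for each source: 0.333333·0.16=0.05333, 0.333333·0.22=0.07333, 0.333333·0.54=0.1800. Summing gives P(heads) = 0.30667.
P(Coin 3 | heads) = 0.1800 / 0.30667 = 0.5870.

Posterior probability ≈ 0.5870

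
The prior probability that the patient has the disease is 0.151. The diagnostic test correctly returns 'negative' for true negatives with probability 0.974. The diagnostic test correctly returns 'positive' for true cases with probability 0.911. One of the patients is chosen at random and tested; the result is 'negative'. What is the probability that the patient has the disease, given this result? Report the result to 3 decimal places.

P(H | E) ≈ 0.016

Let H be the event that the patient has the disease. P(H) = 0.151, so P(¬H) = 0.849. With E the 'negative' result, P(E|H) = 0.089 and P(E|¬H) = 0.974.
P(E) = 0.089·0.151 + 0.974·0.849 = 0.013439 + 0.82693 = 0.84036.
By Bayes' theorem, P(H|E) = 0.013439 / 0.84036 = 0.016.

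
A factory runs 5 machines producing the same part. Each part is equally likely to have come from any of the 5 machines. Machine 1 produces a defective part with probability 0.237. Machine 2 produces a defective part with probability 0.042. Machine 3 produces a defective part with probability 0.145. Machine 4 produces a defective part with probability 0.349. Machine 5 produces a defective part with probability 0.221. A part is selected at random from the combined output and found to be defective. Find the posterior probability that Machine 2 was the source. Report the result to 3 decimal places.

Tabulate prior·likelihood by source: [1] prior 0.2, lik 0.237, product 0.04740; [2] prior 0.2, lik 0.042, product 0.008400; [3] prior 0.2, lik 0.145, product 0.02900; [4] prior 0.2, lik 0.349, product 0.06980; [5] prior 0.2, lik 0.221, product 0.04420.
Normalizing constant = 0.19880; the posterior for Machine 2 is its product over the sum, 0.008400/0.19880 = 0.042.

Posterior probability ≈ 0.042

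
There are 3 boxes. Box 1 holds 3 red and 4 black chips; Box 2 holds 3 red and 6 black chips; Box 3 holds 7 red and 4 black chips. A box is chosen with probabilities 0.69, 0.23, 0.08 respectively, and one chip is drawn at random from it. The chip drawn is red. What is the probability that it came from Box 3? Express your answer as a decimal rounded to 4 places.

P(red|Box 1) = 0.4286; P(red|Box 2) = 0.3333; P(red|Box 3) = 0.6364.
Prior × likelihood for each source: 0.69·0.4286=0.2957, 0.23·0.3333=0.07667, 0.08·0.6364=0.05091. Summing gives P(red) = 0.42329.
P(Box 3 | red) = 0.05091 / 0.42329 = 0.1203.

Posterior probability ≈ 0.1203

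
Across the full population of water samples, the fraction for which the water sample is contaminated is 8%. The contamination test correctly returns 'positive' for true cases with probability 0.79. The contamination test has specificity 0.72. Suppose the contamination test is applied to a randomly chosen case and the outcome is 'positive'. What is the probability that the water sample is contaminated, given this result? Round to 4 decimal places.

Let H be the event that the water sample is contaminated. P(H) = 0.08, so P(¬H) = 0.92. With E the 'positive' result, P(E|H) = 0.79 and P(E|¬H) = 0.28.
P(E) = 0.79·0.08 + 0.28·0.92 = 0.063200 + 0.25760 = 0.32080.
By Bayes' theorem, P(H|E) = 0.063200 / 0.32080 = 0.1970.

P(H | E) ≈ 0.1970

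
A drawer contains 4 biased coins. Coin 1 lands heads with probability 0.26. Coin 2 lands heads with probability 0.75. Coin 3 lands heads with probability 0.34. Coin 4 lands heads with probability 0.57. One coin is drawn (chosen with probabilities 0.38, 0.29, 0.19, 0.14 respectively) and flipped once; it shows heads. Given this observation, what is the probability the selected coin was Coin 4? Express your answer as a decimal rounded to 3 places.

P(heads|C1) = 0.26; P(heads|C2) = 0.75; P(heads|C3) = 0.34; P(heads|C4) = 0.57.
Prior × likelihood for each source: 0.38·0.26=0.09880, 0.29·0.75=0.2175, 0.19·0.34=0.06460, 0.14·0.57=0.07980. Summing gives P(heads) = 0.46070.
P(Coin 4 | heads) = 0.07980 / 0.46070 = 0.173.

Posterior probability ≈ 0.173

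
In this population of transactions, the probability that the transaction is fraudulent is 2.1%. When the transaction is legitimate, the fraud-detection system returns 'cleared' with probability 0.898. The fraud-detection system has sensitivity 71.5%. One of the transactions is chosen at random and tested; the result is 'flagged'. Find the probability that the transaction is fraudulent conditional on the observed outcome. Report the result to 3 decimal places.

P(H | E) ≈ 0.131

Let H be the event that the transaction is fraudulent. P(H) = 0.021, so P(¬H) = 0.979. With E the 'flagged' result, P(E|H) = 0.715 and P(E|¬H) = 0.102.
P(E) = 0.715·0.021 + 0.102·0.979 = 0.015015 + 0.099858 = 0.11487.
By Bayes' theorem, P(H|E) = 0.015015 / 0.11487 = 0.131.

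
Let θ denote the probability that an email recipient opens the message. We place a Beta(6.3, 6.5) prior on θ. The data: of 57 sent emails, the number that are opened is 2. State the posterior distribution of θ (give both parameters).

Posterior: Beta(8.3, 61.5)

Observing 2 successes and 55 failures updates Beta(6.3, 6.5) by adding the success and failure counts to the two shape parameters: α = 6.3+2 = 8.3, β = 6.5+55 = 61.5.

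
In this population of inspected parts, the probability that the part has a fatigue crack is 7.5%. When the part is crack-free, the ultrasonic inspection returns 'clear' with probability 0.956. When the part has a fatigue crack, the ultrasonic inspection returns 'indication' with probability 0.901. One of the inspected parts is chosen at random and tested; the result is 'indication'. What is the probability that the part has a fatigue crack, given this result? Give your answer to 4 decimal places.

P(H | E) ≈ 0.6241

Let H be the event that the part has a fatigue crack. P(H) = 0.075, so P(¬H) = 0.925. With E the 'indication' result, P(E|H) = 0.901 and P(E|¬H) = 0.044.
P(E) = 0.901·0.075 + 0.044·0.925 = 0.067575 + 0.040700 = 0.10827.
By Bayes' theorem, P(H|E) = 0.067575 / 0.10827 = 0.6241.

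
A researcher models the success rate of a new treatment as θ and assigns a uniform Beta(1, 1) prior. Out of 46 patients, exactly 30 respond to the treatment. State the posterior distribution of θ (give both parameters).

Observing 30 successes and 16 failures updates Beta(1, 1) by adding the success and failure counts to the two shape parameters: α = 1+30 = 31, β = 1+16 = 17.

Posterior: Beta(31, 17)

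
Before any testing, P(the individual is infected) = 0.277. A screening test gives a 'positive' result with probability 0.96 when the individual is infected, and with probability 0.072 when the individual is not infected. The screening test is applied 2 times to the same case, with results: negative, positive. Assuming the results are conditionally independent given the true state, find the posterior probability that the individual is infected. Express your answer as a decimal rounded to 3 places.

Let H be the event that the individual is infected; start with P(H) = 0.277. P('positive'|H) = 0.96, P('positive'|¬H) = 0.072.
Update on result 1 ('negative'): P(H) ← 0.04·0.2770 / (0.04·0.2770 + 0.928·0.7230) = 0.011080/0.68202 = 0.0162.
Update on result 2 ('positive'): P(H) ← 0.96·0.0162 / (0.96·0.0162 + 0.072·0.9838) = 0.015596/0.086426 = 0.1805.

Posterior P(H) ≈ 0.180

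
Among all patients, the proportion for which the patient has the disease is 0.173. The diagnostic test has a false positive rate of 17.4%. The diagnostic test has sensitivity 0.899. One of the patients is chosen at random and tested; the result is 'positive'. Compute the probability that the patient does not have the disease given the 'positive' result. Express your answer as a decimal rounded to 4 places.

P(¬H | E) ≈ 0.4806

Let H be the event that the patient has the disease. P(H) = 0.173, so P(¬H) = 0.827. With E the 'positive' result, P(E|H) = 0.899 and P(E|¬H) = 0.174.
P(E) = 0.899·0.173 + 0.174·0.827 = 0.15553 + 0.14390 = 0.29942.
By Bayes' theorem, P(H|E) = 0.15553 / 0.29942 = 0.5194. Hence P(¬H|E) = 1 − 0.5194 = 0.4806.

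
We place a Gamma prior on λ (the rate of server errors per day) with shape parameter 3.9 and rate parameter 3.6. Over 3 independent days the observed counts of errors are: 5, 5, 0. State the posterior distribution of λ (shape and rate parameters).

Posterior: Gamma(shape=13.9, rate=6.6)

Total count ∑xᵢ = 10 over n = 3 days.
Gamma is conjugate to the Poisson likelihood: posterior is Gamma(shape = 3.9+10 = 13.9, rate = 3.6+3 = 6.6).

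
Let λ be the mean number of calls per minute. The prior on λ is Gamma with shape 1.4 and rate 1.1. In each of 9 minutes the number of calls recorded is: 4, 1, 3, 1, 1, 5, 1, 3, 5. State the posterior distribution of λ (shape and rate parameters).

Total count ∑xᵢ = 24 over n = 9 minutes.
Gamma is conjugate to the Poisson likelihood: posterior is Gamma(shape = 1.4+24 = 25.4, rate = 1.1+9 = 10.1).

Posterior: Gamma(shape=25.4, rate=10.1)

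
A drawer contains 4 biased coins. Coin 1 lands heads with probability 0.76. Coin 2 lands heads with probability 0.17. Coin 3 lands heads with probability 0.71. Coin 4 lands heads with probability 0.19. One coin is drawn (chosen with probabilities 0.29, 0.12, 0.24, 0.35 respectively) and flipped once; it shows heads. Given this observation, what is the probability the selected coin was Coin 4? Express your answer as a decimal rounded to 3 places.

P(heads|C1) = 0.76; P(heads|C2) = 0.17; P(heads|C3) = 0.71; P(heads|C4) = 0.19.
Prior × likelihood for each source: 0.29·0.76=0.2204, 0.12·0.17=0.02040, 0.24·0.71=0.1704, 0.35·0.19=0.06650. Summing gives P(heads) = 0.47770.
P(Coin 4 | heads) = 0.06650 / 0.47770 = 0.139.

Posterior probability ≈ 0.139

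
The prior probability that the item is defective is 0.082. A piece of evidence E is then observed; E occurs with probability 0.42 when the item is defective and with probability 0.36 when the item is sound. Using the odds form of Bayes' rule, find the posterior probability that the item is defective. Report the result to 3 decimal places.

Posterior probability ≈ 0.094

Prior odds = 0.082/(1−0.082) = 0.089325.
Likelihood ratio for E = 0.42/0.36 = 1.1667.
Posterior odds = prior odds × LR = 0.10421.
Posterior probability = odds/(1+odds) = 0.10421/1.1042 = 0.094.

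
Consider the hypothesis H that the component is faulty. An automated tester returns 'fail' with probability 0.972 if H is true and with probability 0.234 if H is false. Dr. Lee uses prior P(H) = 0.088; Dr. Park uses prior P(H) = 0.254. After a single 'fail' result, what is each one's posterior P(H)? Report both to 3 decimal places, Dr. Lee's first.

P('+'|H) = 0.972, P('+'|¬H) = 0.234.
Dr. Lee: numerator 0.972·0.088 = 0.085536; evidence = 0.085536+0.234·0.912 = 0.29894; posterior = 0.286.
Dr. Park: numerator 0.972·0.254 = 0.24689; evidence = 0.24689+0.234·0.746 = 0.42145; posterior = 0.586.

Dr. Lee: 0.286; Dr. Park: 0.586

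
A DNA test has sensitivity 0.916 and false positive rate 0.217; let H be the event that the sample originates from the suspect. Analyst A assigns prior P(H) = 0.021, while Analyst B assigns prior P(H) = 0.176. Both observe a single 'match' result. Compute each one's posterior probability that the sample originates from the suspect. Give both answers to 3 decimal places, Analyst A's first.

Analyst A: 0.083; Analyst B: 0.474

P('+'|H) = 0.916, P('+'|¬H) = 0.217.
Analyst A: numerator 0.916·0.021 = 0.019236; evidence = 0.019236+0.217·0.979 = 0.23168; posterior = 0.083.
Analyst B: numerator 0.916·0.176 = 0.16122; evidence = 0.16122+0.217·0.824 = 0.34002; posterior = 0.474.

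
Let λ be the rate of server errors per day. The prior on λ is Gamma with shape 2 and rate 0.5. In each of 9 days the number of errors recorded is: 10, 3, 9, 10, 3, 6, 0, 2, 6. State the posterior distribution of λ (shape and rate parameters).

Posterior: Gamma(shape=51, rate=9.5)

Total count ∑xᵢ = 49 over n = 9 days.
Gamma is conjugate to the Poisson likelihood: posterior is Gamma(shape = 2+49 = 51, rate = 0.5+9 = 9.5).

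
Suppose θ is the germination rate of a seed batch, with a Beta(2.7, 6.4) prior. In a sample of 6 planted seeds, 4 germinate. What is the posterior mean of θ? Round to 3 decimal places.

The binomial likelihood is conjugate to the Beta prior: with 4 successes and 2 failures, the posterior is Beta(2.7+4, 6.4+2) = Beta(6.7, 8.4).
E[θ | data] = 6.7/(6.7+8.4) = 0.444.

Posterior mean ≈ 0.444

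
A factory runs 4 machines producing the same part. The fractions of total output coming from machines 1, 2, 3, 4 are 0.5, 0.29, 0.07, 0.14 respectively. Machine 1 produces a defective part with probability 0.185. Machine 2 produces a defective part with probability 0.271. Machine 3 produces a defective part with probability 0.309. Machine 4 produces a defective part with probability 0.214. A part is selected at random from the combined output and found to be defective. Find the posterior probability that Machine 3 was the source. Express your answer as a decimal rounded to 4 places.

Posterior probability ≈ 0.0971

P(defective|M1) = 0.185; P(defective|M2) = 0.271; P(defective|M3) = 0.309; P(defective|M4) = 0.214.
Prior × likelihood for each source: 0.5·0.185=0.09250, 0.29·0.271=0.07859, 0.07·0.309=0.02163, 0.14·0.214=0.02996. Summing gives P(defective) = 0.22268.
P(Machine 3 | defective) = 0.02163 / 0.22268 = 0.0971.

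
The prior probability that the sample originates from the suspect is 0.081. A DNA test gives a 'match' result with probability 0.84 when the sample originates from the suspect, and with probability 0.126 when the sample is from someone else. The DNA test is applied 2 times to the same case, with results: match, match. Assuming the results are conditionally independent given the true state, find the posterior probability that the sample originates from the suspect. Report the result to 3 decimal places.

With H the event that the sample originates from the suspect, the joint likelihood of the observed sequence is P(data|H) = 0.84·0.84 = 0.70560 and P(data|¬H) = 0.126·0.126 = 0.015876.
Bayes: P(H|data) = 0.081·0.70560 / (0.081·0.70560 + 0.919·0.015876) = 0.057154/0.071744 = 0.7966.

Posterior P(H) ≈ 0.797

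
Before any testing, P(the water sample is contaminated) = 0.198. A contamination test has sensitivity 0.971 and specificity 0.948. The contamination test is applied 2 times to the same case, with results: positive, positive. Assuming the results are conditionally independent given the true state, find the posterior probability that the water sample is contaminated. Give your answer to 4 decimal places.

With H the event that the water sample is contaminated, the joint likelihood of the observed sequence is P(data|H) = 0.971·0.971 = 0.94284 and P(data|¬H) = 0.052·0.052 = 0.0027040.
Bayes: P(H|data) = 0.198·0.94284 / (0.198·0.94284 + 0.802·0.0027040) = 0.18668/0.18885 = 0.9885.

Posterior P(H) ≈ 0.9885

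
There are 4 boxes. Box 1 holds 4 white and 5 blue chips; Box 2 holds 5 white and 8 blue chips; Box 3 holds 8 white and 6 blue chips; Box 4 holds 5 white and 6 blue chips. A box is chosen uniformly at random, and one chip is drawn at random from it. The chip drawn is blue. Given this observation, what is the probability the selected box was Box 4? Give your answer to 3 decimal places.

P(blue|Box 1) = 0.5556; P(blue|Box 2) = 0.6154; P(blue|Box 3) = 0.4286; P(blue|Box 4) = 0.5455.
Prior × likelihood for each source: 0.25·0.5556=0.1389, 0.25·0.6154=0.1538, 0.25·0.4286=0.1071, 0.25·0.5455=0.1364. Summing gives P(blue) = 0.53624.
P(Box 4 | blue) = 0.1364 / 0.53624 = 0.254.

Posterior probability ≈ 0.254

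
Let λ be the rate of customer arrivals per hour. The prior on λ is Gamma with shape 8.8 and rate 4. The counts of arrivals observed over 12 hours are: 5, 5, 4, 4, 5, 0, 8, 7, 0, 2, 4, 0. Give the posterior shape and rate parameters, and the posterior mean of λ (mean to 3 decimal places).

Posterior: Gamma(shape=52.8, rate=16); mean ≈ 3.300

Total count ∑xᵢ = 44 over n = 12 hours.
Gamma is conjugate to the Poisson likelihood: posterior is Gamma(shape = 8.8+44 = 52.8, rate = 4+12 = 16).
E[λ | data] = 52.8/16 = 3.300.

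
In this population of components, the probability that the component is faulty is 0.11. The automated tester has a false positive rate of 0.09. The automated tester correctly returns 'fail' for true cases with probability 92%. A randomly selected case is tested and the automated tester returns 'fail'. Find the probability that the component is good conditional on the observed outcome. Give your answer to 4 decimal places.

P(¬H | E) ≈ 0.4418

Write H for 'the component is faulty'. Prior odds H:¬H = 0.11/0.89 = 0.12360. For the 'fail' outcome, the likelihood ratio is 0.92/0.09 = 10.222.
Posterior odds = 0.12360 × 10.222 = 1.2634, so P(H|E) = 1.2634/(1+1.2634) = 0.5582. Then P(¬H|E) = 1 − 0.5582 = 0.4418.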